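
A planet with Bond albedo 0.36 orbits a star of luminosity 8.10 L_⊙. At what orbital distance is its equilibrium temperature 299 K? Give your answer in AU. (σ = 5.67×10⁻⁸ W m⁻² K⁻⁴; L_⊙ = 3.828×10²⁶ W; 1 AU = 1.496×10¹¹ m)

d ≈ 1.97 AU

L = 8.10 × 3.828×10²⁶ = 3.10×10²⁷ W.
From T_eq⁴ = L(1−A)/(16πσd²): d = √[L(1−A)/(16πσT_eq⁴)].
d = √[3.10×10²⁷ × 0.64 / (16π × 5.67×10⁻⁸ × (299)⁴)] = 2.95×10¹¹ m = 1.97 AU.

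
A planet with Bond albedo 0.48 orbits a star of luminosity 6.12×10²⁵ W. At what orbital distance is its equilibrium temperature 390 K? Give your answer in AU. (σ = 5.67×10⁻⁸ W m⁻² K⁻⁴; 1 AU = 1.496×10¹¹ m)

From T_eq⁴ = L(1−A)/(16πσd²): d = √[L(1−A)/(16πσT_eq⁴)].
d = √[6.12×10²⁵ × 0.52 / (16π × 5.67×10⁻⁸ × (390)⁴)] = 2.20×10¹⁰ m = 0.147 AU.

d ≈ 0.147 AU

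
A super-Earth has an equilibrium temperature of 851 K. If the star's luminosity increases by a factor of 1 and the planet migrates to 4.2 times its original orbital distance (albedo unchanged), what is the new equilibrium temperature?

T_eq ≈ 415 K

T_eq ∝ L^(1/4) · d^(−1/2).
T′ = 851 × 1^(1/4) / 4.2^(1/2) = 415 K.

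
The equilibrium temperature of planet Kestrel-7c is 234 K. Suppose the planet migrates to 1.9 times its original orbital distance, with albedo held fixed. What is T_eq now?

T_eq ≈ 170 K

T_eq ∝ L^(1/4) · d^(−1/2).
T′ = 234 / 1.9^(1/2) = 170 K.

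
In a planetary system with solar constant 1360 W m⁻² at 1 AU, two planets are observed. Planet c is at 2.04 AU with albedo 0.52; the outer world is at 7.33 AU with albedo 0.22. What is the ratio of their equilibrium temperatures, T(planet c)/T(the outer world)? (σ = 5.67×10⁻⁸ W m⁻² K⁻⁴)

T_eq = [S₀(1−A)/(4σd²)]^(1/4), so T ∝ (1−A)^(1/4) / √d.
T₁ = [1360×0.48/(4×5.67×10⁻⁸×2.04²)]^(1/4) = 162.17 K.
T₂ = [1360×0.78/(4×5.67×10⁻⁸×7.33²)]^(1/4) = 96.59 K.

T₁/T₂ ≈ 1.679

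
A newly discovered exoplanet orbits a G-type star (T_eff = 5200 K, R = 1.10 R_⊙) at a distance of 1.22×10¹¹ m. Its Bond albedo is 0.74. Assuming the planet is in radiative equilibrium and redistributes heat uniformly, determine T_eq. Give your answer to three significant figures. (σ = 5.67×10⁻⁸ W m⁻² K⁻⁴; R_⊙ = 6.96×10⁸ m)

R_⋆ = 1.10 × 6.96×10⁸ = 7.66×10⁸ m.
L = 4πR_⋆²σT_⋆⁴ = 4π(7.66×10⁸)² × 5.67×10⁻⁸ × (5200)⁴ = 3.05×10²⁶ W.
S = L/(4πd²) = 1630 W m⁻².
Energy balance: absorbed = emitted ⇒ πR²·S(1−A) = 4πR²·σT_eq⁴, so T_eq⁴ = S(1−A)/(4σ).
T_eq = [1630 × 0.26 / (4 × 5.67×10⁻⁸)]^(1/4) = (1.87×10⁹)^(1/4) = 208 K.

T_eq ≈ 208 K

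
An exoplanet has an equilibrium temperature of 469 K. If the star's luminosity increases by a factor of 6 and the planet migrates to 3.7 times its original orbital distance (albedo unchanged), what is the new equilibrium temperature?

T_eq ∝ L^(1/4) · d^(−1/2).
T′ = 469 × 6^(1/4) / 3.7^(1/2) = 382 K.

T_eq ≈ 382 K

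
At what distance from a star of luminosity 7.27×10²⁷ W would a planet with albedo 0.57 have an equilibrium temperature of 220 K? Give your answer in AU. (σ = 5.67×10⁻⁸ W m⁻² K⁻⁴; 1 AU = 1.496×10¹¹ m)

From T_eq⁴ = L(1−A)/(16πσd²): d = √[L(1−A)/(16πσT_eq⁴)].
d = √[7.27×10²⁷ × 0.43 / (16π × 5.67×10⁻⁸ × (220)⁴)] = 6.84×10¹¹ m = 4.57 AU.

d ≈ 4.57 AU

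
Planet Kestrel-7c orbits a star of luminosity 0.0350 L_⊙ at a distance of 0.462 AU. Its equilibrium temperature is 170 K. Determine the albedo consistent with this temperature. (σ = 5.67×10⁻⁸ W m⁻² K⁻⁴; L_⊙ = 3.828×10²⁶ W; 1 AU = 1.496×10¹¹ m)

A ≈ 0.15

d = 0.462 AU = 6.91×10¹⁰ m.
L = 0.0350 × 3.828×10²⁶ = 1.34×10²⁵ W.
Flux: S = L/(4πd²) = 1.34×10²⁵/(4π×(6.91×10¹⁰)²) = 223 W m⁻².
From T_eq⁴ = S(1−A)/(4σ): 1−A = 4σT_eq⁴/S.
1−A = 4 × 5.67×10⁻⁸ × (170)⁴ / 223 = 0.849.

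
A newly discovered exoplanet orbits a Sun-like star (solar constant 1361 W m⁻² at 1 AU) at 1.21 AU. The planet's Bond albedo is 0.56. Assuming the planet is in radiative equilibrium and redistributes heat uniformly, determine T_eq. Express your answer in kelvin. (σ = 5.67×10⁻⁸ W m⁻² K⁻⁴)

T_eq ≈ 206 K

Flux at 1.21 AU: S = 1361/1.21² = 930 W m⁻².
Energy balance: absorbed = emitted ⇒ πR²·S(1−A) = 4πR²·σT_eq⁴, so T_eq⁴ = S(1−A)/(4σ).
T_eq = [930 × 0.44 / (4 × 5.67×10⁻⁸)]^(1/4) = (1.80×10⁹)^(1/4) = 206 K.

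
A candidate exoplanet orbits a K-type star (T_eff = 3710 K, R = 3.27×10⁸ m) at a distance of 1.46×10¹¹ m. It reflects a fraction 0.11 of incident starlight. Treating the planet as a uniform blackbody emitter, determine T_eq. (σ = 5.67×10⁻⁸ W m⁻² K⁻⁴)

L = 4πR_⋆²σT_⋆⁴ = 4π(3.27×10⁸)² × 5.67×10⁻⁸ × (3710)⁴ = 1.44×10²⁵ W.
S = L/(4πd²) = 53.9 W m⁻².
Energy balance: absorbed = emitted ⇒ πR²·S(1−A) = 4πR²·σT_eq⁴, so T_eq⁴ = S(1−A)/(4σ).
T_eq = [53.9 × 0.89 / (4 × 5.67×10⁻⁸)]^(1/4) = (2.11×10⁸)^(1/4) = 121 K.

T_eq ≈ 121 K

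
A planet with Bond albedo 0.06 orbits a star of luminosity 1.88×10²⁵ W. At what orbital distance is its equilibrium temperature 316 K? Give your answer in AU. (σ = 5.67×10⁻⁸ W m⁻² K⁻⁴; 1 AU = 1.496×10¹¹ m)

From T_eq⁴ = L(1−A)/(16πσd²): d = √[L(1−A)/(16πσT_eq⁴)].
d = √[1.88×10²⁵ × 0.94 / (16π × 5.67×10⁻⁸ × (316)⁴)] = 2.49×10¹⁰ m = 0.167 AU.

d ≈ 0.167 AU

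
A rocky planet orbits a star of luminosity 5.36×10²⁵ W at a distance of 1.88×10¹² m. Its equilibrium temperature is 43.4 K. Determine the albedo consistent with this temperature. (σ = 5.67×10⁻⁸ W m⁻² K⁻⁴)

Flux: S = L/(4πd²) = 5.36×10²⁵/(4π×(1.88×10¹²)²) = 1.21 W m⁻².
From T_eq⁴ = S(1−A)/(4σ): 1−A = 4σT_eq⁴/S.
1−A = 4 × 5.67×10⁻⁸ × (43.4)⁴ / 1.21 = 0.667.

A ≈ 0.33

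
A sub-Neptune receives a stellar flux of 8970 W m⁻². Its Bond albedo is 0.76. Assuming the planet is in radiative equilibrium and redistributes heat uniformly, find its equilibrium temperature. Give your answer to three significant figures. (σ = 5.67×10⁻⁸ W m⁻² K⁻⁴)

T_eq ≈ 312 K

Energy balance: absorbed = emitted ⇒ πR²·S(1−A) = 4πR²·σT_eq⁴, so T_eq⁴ = S(1−A)/(4σ).
T_eq = [8970 × 0.24 / (4 × 5.67×10⁻⁸)]^(1/4) = (9.49×10⁹)^(1/4) = 312 K.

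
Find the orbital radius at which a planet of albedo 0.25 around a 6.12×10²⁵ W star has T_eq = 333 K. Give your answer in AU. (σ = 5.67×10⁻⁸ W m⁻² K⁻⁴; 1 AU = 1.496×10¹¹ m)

d ≈ 0.242 AU

From T_eq⁴ = L(1−A)/(16πσd²): d = √[L(1−A)/(16πσT_eq⁴)].
d = √[6.12×10²⁵ × 0.75 / (16π × 5.67×10⁻⁸ × (333)⁴)] = 3.62×10¹⁰ m = 0.242 AU.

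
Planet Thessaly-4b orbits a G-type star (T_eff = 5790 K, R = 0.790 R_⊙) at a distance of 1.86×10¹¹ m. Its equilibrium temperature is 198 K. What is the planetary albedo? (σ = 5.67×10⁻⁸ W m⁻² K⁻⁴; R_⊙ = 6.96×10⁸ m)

A ≈ 0.37

R_⋆ = 0.790 × 6.96×10⁸ = 5.50×10⁸ m.
L = 4πR_⋆²σT_⋆⁴ = 4π(5.50×10⁸)² × 5.67×10⁻⁸ × (5790)⁴ = 2.42×10²⁶ W.
S = L/(4πd²) = 557 W m⁻².
From T_eq⁴ = S(1−A)/(4σ): 1−A = 4σT_eq⁴/S.
1−A = 4 × 5.67×10⁻⁸ × (198)⁴ / 557 = 0.626.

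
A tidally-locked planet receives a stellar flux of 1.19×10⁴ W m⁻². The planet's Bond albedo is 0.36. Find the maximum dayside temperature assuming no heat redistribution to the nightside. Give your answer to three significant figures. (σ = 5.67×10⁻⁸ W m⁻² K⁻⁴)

With no redistribution each surface element balances locally: S(1−A) = σT⁴.
T = [1.19×10⁴ × 0.64 / 5.67×10⁻⁸]^(1/4) = (1.34×10¹¹)^(1/4) = 605 K.

T_ss ≈ 605 K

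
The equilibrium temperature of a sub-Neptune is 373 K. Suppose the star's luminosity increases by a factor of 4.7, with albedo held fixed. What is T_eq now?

T_eq ≈ 549 K

T_eq ∝ L^(1/4) · d^(−1/2).
T′ = 373 × 4.7^(1/4) = 549 K.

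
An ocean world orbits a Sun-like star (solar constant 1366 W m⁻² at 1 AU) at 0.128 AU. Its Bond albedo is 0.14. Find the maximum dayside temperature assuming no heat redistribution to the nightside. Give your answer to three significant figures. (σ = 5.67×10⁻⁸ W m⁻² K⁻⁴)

T_ss ≈ 1060 K

Flux at 0.128 AU: S = 1366/0.128² = 8.34×10⁴ W m⁻².
With no redistribution each surface element balances locally: S(1−A) = σT⁴.
T = [8.34×10⁴ × 0.86 / 5.67×10⁻⁸]^(1/4) = (1.26×10¹²)^(1/4) = 1060 K.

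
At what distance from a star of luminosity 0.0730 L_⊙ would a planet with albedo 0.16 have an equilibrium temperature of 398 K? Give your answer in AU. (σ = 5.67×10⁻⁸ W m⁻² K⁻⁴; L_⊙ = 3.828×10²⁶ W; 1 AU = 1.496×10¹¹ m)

d ≈ 0.121 AU

L = 0.0730 × 3.828×10²⁶ = 2.79×10²⁵ W.
From T_eq⁴ = L(1−A)/(16πσd²): d = √[L(1−A)/(16πσT_eq⁴)].
d = √[2.79×10²⁵ × 0.84 / (16π × 5.67×10⁻⁸ × (398)⁴)] = 1.81×10¹⁰ m = 0.121 AU.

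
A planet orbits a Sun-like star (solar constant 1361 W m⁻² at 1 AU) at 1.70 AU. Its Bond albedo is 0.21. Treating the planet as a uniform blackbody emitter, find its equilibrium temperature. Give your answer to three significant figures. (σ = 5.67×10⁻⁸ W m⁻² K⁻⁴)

T_eq ≈ 201 K

Flux at 1.70 AU: S = 1361/1.70² = 471 W m⁻².
Energy balance: absorbed = emitted ⇒ πR²·S(1−A) = 4πR²·σT_eq⁴, so T_eq⁴ = S(1−A)/(4σ).
T_eq = [471 × 0.79 / (4 × 5.67×10⁻⁸)]^(1/4) = (1.64×10⁹)^(1/4) = 201 K.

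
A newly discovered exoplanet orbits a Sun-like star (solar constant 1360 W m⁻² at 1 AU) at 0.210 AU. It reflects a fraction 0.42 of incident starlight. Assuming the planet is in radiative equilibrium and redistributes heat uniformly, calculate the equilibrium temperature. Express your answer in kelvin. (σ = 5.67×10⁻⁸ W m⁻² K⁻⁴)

T_eq ≈ 530 K

Flux at 0.210 AU: S = 1360/0.210² = 3.08×10⁴ W m⁻².
Energy balance: absorbed = emitted ⇒ πR²·S(1−A) = 4πR²·σT_eq⁴, so T_eq⁴ = S(1−A)/(4σ).
T_eq = [3.08×10⁴ × 0.58 / (4 × 5.67×10⁻⁸)]^(1/4) = (7.89×10¹⁰)^(1/4) = 530 K.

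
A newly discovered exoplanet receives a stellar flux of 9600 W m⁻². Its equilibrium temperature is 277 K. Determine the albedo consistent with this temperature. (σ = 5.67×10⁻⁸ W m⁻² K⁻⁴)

A ≈ 0.86

From T_eq⁴ = S(1−A)/(4σ): 1−A = 4σT_eq⁴/S.
1−A = 4 × 5.67×10⁻⁸ × (277)⁴ / 9600 = 0.139.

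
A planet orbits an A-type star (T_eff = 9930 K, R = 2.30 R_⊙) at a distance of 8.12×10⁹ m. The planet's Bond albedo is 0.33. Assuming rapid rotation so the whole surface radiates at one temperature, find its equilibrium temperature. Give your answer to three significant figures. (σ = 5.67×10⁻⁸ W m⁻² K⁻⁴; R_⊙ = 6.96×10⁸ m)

R_⋆ = 2.30 × 6.96×10⁸ = 1.60×10⁹ m.
L = 4πR_⋆²σT_⋆⁴ = 4π(1.60×10⁹)² × 5.67×10⁻⁸ × (9930)⁴ = 1.78×10²⁸ W.
S = L/(4πd²) = 2.14×10⁷ W m⁻².
Energy balance: absorbed = emitted ⇒ πR²·S(1−A) = 4πR²·σT_eq⁴, so T_eq⁴ = S(1−A)/(4σ).
T_eq = [2.14×10⁷ × 0.67 / (4 × 5.67×10⁻⁸)]^(1/4) = (6.33×10¹³)^(1/4) = 2820 K.

T_eq ≈ 2820 K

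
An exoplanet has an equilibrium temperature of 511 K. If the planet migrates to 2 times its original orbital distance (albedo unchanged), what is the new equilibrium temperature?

T_eq ∝ L^(1/4) · d^(−1/2).
T′ = 511 / 2^(1/2) = 361 K.

T_eq ≈ 361 K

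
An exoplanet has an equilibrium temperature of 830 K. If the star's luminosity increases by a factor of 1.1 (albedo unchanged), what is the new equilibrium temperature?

T_eq ∝ L^(1/4) · d^(−1/2).
T′ = 830 × 1.1^(1/4) = 850 K.

T_eq ≈ 850 K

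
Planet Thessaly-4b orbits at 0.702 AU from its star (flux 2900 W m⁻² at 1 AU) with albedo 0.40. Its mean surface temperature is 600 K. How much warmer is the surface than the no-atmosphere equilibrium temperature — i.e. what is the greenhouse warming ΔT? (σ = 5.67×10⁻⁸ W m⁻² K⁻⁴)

ΔT ≈ 246.8 K

S = 2900/0.702² = 5885 W m⁻².
T_eq = [S(1−A)/(4σ)]^(1/4) = [5885×0.60/(4×5.67×10⁻⁸)]^(1/4) = 353.2 K.
ΔT = T_surf − T_eq = 600 − 353.2.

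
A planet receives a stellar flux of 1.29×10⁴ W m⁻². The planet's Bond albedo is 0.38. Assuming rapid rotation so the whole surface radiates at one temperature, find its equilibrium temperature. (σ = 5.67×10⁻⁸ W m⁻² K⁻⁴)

T_eq ≈ 433 K

Energy balance: absorbed = emitted ⇒ πR²·S(1−A) = 4πR²·σT_eq⁴, so T_eq⁴ = S(1−A)/(4σ).
T_eq = [1.29×10⁴ × 0.62 / (4 × 5.67×10⁻⁸)]^(1/4) = (3.53×10¹⁰)^(1/4) = 433 K.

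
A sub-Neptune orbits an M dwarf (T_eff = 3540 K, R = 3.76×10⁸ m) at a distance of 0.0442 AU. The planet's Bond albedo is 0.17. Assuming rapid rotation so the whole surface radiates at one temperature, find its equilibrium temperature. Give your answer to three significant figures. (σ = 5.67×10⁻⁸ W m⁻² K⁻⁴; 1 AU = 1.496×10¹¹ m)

d = 0.0442 AU = 6.61×10⁹ m.
L = 4πR_⋆²σT_⋆⁴ = 4π(3.76×10⁸)² × 5.67×10⁻⁸ × (3540)⁴ = 1.58×10²⁵ W.
S = L/(4πd²) = 2.88×10⁴ W m⁻².
Energy balance: absorbed = emitted ⇒ πR²·S(1−A) = 4πR²·σT_eq⁴, so T_eq⁴ = S(1−A)/(4σ).
T_eq = [2.88×10⁴ × 0.83 / (4 × 5.67×10⁻⁸)]^(1/4) = (1.05×10¹¹)^(1/4) = 570 K.

T_eq ≈ 570 K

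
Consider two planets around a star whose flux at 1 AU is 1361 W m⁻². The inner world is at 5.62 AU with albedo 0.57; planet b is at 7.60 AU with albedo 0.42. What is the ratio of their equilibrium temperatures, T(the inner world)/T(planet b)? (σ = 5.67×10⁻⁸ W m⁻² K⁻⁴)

T_eq = [S₀(1−A)/(4σd²)]^(1/4), so T ∝ (1−A)^(1/4) / √d.
T₁ = [1361×0.43/(4×5.67×10⁻⁸×5.62²)]^(1/4) = 95.07 K.
T₂ = [1361×0.58/(4×5.67×10⁻⁸×7.60²)]^(1/4) = 88.11 K.

T₁/T₂ ≈ 1.079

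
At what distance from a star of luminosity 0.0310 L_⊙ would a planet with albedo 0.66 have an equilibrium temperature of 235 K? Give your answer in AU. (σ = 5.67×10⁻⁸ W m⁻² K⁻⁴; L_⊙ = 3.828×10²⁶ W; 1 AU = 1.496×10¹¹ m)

L = 0.0310 × 3.828×10²⁶ = 1.19×10²⁵ W.
From T_eq⁴ = L(1−A)/(16πσd²): d = √[L(1−A)/(16πσT_eq⁴)].
d = √[1.19×10²⁵ × 0.34 / (16π × 5.67×10⁻⁸ × (235)⁴)] = 2.15×10¹⁰ m = 0.144 AU.

d ≈ 0.144 AU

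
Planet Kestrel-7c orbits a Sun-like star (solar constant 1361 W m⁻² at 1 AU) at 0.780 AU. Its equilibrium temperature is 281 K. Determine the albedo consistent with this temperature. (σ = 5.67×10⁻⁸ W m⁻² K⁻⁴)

Flux at 0.780 AU: S = 1361/0.780² = 2240 W m⁻².
From T_eq⁴ = S(1−A)/(4σ): 1−A = 4σT_eq⁴/S.
1−A = 4 × 5.67×10⁻⁸ × (281)⁴ / 2240 = 0.632.

A ≈ 0.37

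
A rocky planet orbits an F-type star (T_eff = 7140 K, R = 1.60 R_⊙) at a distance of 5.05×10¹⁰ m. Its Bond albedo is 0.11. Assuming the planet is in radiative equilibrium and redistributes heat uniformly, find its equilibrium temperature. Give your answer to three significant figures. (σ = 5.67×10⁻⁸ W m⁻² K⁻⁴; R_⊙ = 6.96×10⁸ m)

T_eq ≈ 728 K

R_⋆ = 1.60 × 6.96×10⁸ = 1.11×10⁹ m.
L = 4πR_⋆²σT_⋆⁴ = 4π(1.11×10⁹)² × 5.67×10⁻⁸ × (7140)⁴ = 2.30×10²⁷ W.
S = L/(4πd²) = 7.17×10⁴ W m⁻².
Energy balance: absorbed = emitted ⇒ πR²·S(1−A) = 4πR²·σT_eq⁴, so T_eq⁴ = S(1−A)/(4σ).
T_eq = [7.17×10⁴ × 0.89 / (4 × 5.67×10⁻⁸)]^(1/4) = (2.81×10¹¹)^(1/4) = 728 K.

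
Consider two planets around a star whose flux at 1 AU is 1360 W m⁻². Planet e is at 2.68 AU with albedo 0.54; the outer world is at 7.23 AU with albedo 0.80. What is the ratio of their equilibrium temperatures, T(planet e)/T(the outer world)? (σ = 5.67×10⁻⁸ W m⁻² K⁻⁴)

T₁/T₂ ≈ 2.023

T_eq = [S₀(1−A)/(4σd²)]^(1/4), so T ∝ (1−A)^(1/4) / √d.
T₁ = [1360×0.46/(4×5.67×10⁻⁸×2.68²)]^(1/4) = 139.99 K.
T₂ = [1360×0.20/(4×5.67×10⁻⁸×7.23²)]^(1/4) = 69.21 K.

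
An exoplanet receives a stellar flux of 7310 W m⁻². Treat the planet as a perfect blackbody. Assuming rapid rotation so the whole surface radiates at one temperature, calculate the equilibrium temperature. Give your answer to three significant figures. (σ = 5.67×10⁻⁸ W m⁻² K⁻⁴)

T_eq ≈ 424 K

Energy balance: absorbed = emitted ⇒ πR²·S(1−A) = 4πR²·σT_eq⁴, so T_eq⁴ = S(1−A)/(4σ).
T_eq = [7310 × 1.00 / (4 × 5.67×10⁻⁸)]^(1/4) = (3.22×10¹⁰)^(1/4) = 424 K.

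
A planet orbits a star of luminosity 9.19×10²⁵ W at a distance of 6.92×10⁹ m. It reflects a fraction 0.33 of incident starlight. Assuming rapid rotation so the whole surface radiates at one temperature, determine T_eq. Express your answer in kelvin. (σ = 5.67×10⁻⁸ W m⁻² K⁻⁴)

T_eq ≈ 820 K

Flux: S = L/(4πd²) = 9.19×10²⁵/(4π×(6.92×10⁹)²) = 1.53×10⁵ W m⁻².
Energy balance: absorbed = emitted ⇒ πR²·S(1−A) = 4πR²·σT_eq⁴, so T_eq⁴ = S(1−A)/(4σ).
T_eq = [1.53×10⁵ × 0.67 / (4 × 5.67×10⁻⁸)]^(1/4) = (4.51×10¹¹)^(1/4) = 820 K.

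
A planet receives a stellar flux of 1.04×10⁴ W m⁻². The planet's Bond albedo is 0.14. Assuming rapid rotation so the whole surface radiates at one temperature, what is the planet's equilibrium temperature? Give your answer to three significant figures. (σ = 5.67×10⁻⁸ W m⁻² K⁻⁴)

T_eq ≈ 446 K

Energy balance: absorbed = emitted ⇒ πR²·S(1−A) = 4πR²·σT_eq⁴, so T_eq⁴ = S(1−A)/(4σ).
T_eq = [1.04×10⁴ × 0.86 / (4 × 5.67×10⁻⁸)]^(1/4) = (3.94×10¹⁰)^(1/4) = 446 K.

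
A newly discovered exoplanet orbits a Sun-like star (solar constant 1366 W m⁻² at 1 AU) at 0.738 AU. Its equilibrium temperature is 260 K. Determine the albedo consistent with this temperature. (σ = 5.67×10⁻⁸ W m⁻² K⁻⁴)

A ≈ 0.59

Flux at 0.738 AU: S = 1366/0.738² = 2510 W m⁻².
From T_eq⁴ = S(1−A)/(4σ): 1−A = 4σT_eq⁴/S.
1−A = 4 × 5.67×10⁻⁸ × (260)⁴ / 2510 = 0.413.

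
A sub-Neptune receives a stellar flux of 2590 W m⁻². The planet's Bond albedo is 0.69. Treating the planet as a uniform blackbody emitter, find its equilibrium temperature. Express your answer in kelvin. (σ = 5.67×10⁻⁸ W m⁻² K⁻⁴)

Energy balance: absorbed = emitted ⇒ πR²·S(1−A) = 4πR²·σT_eq⁴, so T_eq⁴ = S(1−A)/(4σ).
T_eq = [2590 × 0.31 / (4 × 5.67×10⁻⁸)]^(1/4) = (3.54×10⁹)^(1/4) = 244 K.

T_eq ≈ 244 K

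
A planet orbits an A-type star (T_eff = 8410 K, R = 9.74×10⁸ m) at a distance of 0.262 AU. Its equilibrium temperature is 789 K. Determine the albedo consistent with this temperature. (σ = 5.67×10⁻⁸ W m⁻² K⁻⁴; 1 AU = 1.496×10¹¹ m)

A ≈ 0.50

d = 0.262 AU = 3.92×10¹⁰ m.
L = 4πR_⋆²σT_⋆⁴ = 4π(9.74×10⁸)² × 5.67×10⁻⁸ × (8410)⁴ = 3.38×10²⁷ W.
S = L/(4πd²) = 1.75×10⁵ W m⁻².
From T_eq⁴ = S(1−A)/(4σ): 1−A = 4σT_eq⁴/S.
1−A = 4 × 5.67×10⁻⁸ × (789)⁴ / 1.75×10⁵ = 0.502.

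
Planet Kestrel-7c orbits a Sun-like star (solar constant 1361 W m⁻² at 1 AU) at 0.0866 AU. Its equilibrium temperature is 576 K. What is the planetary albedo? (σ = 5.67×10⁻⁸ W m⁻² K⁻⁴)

Flux at 0.0866 AU: S = 1361/0.0866² = 1.81×10⁵ W m⁻².
From T_eq⁴ = S(1−A)/(4σ): 1−A = 4σT_eq⁴/S.
1−A = 4 × 5.67×10⁻⁸ × (576)⁴ / 1.81×10⁵ = 0.138.

A ≈ 0.86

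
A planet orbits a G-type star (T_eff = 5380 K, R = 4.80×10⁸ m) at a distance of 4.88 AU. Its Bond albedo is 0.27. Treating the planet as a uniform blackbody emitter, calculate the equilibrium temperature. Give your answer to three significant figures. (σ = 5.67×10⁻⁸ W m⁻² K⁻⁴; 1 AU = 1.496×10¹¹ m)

d = 4.88 AU = 7.30×10¹¹ m.
L = 4πR_⋆²σT_⋆⁴ = 4π(4.80×10⁸)² × 5.67×10⁻⁸ × (5380)⁴ = 1.38×10²⁶ W.
S = L/(4πd²) = 20.5 W m⁻².
Energy balance: absorbed = emitted ⇒ πR²·S(1−A) = 4πR²·σT_eq⁴, so T_eq⁴ = S(1−A)/(4σ).
T_eq = [20.5 × 0.73 / (4 × 5.67×10⁻⁸)]^(1/4) = (6.61×10⁷)^(1/4) = 90.2 K.

T_eq ≈ 90.2 K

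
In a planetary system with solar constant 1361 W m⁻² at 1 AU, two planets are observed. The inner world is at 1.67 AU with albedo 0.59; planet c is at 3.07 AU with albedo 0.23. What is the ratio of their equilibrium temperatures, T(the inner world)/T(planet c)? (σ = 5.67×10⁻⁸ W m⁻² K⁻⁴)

T_eq = [S₀(1−A)/(4σd²)]^(1/4), so T ∝ (1−A)^(1/4) / √d.
T₁ = [1361×0.41/(4×5.67×10⁻⁸×1.67²)]^(1/4) = 172.34 K.
T₂ = [1361×0.77/(4×5.67×10⁻⁸×3.07²)]^(1/4) = 148.80 K.

T₁/T₂ ≈ 1.158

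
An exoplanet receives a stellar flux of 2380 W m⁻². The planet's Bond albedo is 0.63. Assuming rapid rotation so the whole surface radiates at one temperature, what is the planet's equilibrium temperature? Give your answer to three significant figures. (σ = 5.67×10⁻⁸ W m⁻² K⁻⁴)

Energy balance: absorbed = emitted ⇒ πR²·S(1−A) = 4πR²·σT_eq⁴, so T_eq⁴ = S(1−A)/(4σ).
T_eq = [2380 × 0.37 / (4 × 5.67×10⁻⁸)]^(1/4) = (3.88×10⁹)^(1/4) = 250 K.

T_eq ≈ 250 K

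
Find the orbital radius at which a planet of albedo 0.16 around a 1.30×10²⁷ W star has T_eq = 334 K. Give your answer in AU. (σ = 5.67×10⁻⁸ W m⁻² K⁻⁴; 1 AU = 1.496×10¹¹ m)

d ≈ 1.17 AU

From T_eq⁴ = L(1−A)/(16πσd²): d = √[L(1−A)/(16πσT_eq⁴)].
d = √[1.30×10²⁷ × 0.84 / (16π × 5.67×10⁻⁸ × (334)⁴)] = 1.75×10¹¹ m = 1.17 AU.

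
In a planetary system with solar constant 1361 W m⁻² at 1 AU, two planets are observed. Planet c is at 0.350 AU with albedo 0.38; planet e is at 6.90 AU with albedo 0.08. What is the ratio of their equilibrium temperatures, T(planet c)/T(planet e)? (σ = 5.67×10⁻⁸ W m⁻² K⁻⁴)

T₁/T₂ ≈ 4.023

T_eq = [S₀(1−A)/(4σd²)]^(1/4), so T ∝ (1−A)^(1/4) / √d.
T₁ = [1361×0.62/(4×5.67×10⁻⁸×0.350²)]^(1/4) = 417.46 K.
T₂ = [1361×0.92/(4×5.67×10⁻⁸×6.90²)]^(1/4) = 103.77 K.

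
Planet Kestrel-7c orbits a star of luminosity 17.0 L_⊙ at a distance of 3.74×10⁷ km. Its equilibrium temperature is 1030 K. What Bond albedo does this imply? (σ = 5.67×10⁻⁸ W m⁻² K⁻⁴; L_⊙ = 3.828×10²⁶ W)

A ≈ 0.31

d = 3.74×10⁷ km = 3.74×10¹⁰ m.
L = 17.0 × 3.828×10²⁶ = 6.51×10²⁷ W.
Flux: S = L/(4πd²) = 6.51×10²⁷/(4π×(3.74×10¹⁰)²) = 3.70×10⁵ W m⁻².
From T_eq⁴ = S(1−A)/(4σ): 1−A = 4σT_eq⁴/S.
1−A = 4 × 5.67×10⁻⁸ × (1030)⁴ / 3.70×10⁵ = 0.689.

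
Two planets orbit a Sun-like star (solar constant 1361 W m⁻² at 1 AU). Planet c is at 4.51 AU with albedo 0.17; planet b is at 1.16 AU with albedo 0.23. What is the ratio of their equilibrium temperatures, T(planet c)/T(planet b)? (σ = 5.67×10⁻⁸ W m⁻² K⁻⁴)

T_eq = [S₀(1−A)/(4σd²)]^(1/4), so T ∝ (1−A)^(1/4) / √d.
T₁ = [1361×0.83/(4×5.67×10⁻⁸×4.51²)]^(1/4) = 125.09 K.
T₂ = [1361×0.77/(4×5.67×10⁻⁸×1.16²)]^(1/4) = 242.07 K.

T₁/T₂ ≈ 0.517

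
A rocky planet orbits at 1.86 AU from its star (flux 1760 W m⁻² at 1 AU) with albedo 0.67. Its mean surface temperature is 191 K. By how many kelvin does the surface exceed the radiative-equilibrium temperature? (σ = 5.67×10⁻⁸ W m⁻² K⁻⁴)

ΔT ≈ 26.1 K

S = 1760/1.86² = 508.7 W m⁻².
T_eq = [S(1−A)/(4σ)]^(1/4) = [508.7×0.33/(4×5.67×10⁻⁸)]^(1/4) = 164.9 K.
ΔT = T_surf − T_eq = 191 − 164.9.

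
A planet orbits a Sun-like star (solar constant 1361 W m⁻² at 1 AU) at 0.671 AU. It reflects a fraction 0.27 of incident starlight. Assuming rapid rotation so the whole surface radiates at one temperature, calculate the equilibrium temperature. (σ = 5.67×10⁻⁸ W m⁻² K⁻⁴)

Flux at 0.671 AU: S = 1361/0.671² = 3020 W m⁻².
Energy balance: absorbed = emitted ⇒ πR²·S(1−A) = 4πR²·σT_eq⁴, so T_eq⁴ = S(1−A)/(4σ).
T_eq = [3020 × 0.73 / (4 × 5.67×10⁻⁸)]^(1/4) = (9.73×10⁹)^(1/4) = 314 K.

T_eq ≈ 314 K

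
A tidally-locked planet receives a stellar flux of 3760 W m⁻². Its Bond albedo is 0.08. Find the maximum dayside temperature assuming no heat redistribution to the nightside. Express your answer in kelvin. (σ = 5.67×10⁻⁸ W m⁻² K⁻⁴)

With no redistribution each surface element balances locally: S(1−A) = σT⁴.
T = [3760 × 0.92 / 5.67×10⁻⁸]^(1/4) = (6.10×10¹⁰)^(1/4) = 497 K.

T_ss ≈ 497 K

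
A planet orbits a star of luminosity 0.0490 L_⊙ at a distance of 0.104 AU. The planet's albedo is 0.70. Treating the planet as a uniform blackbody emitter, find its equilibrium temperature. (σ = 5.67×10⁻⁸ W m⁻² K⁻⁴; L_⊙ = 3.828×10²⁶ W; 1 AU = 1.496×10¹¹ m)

T_eq ≈ 301 K

d = 0.104 AU = 1.56×10¹⁰ m.
L = 0.0490 × 3.828×10²⁶ = 1.88×10²⁵ W.
Flux: S = L/(4πd²) = 1.88×10²⁵/(4π×(1.56×10¹⁰)²) = 6170 W m⁻².
Energy balance: absorbed = emitted ⇒ πR²·S(1−A) = 4πR²·σT_eq⁴, so T_eq⁴ = S(1−A)/(4σ).
T_eq = [6170 × 0.30 / (4 × 5.67×10⁻⁸)]^(1/4) = (8.16×10⁹)^(1/4) = 301 K.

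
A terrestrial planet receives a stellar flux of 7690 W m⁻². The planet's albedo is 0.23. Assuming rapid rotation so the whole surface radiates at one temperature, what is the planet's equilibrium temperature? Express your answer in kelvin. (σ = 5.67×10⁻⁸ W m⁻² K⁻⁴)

Energy balance: absorbed = emitted ⇒ πR²·S(1−A) = 4πR²·σT_eq⁴, so T_eq⁴ = S(1−A)/(4σ).
T_eq = [7690 × 0.77 / (4 × 5.67×10⁻⁸)]^(1/4) = (2.61×10¹⁰)^(1/4) = 402 K.

T_eq ≈ 402 K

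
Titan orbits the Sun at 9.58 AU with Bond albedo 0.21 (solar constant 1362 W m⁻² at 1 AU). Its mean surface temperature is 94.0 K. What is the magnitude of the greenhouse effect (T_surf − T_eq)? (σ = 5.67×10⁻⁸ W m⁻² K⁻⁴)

S = 1362/9.58² = 14.84 W m⁻².
T_eq = [S(1−A)/(4σ)]^(1/4) = [14.84×0.79/(4×5.67×10⁻⁸)]^(1/4) = 84.8 K.
ΔT = T_surf − T_eq = 94 − 84.8.

ΔT ≈ 9.2 K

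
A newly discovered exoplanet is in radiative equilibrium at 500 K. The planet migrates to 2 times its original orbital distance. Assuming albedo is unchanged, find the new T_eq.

T_eq ≈ 354 K

T_eq ∝ L^(1/4) · d^(−1/2).
T′ = 500 / 2^(1/2) = 354 K.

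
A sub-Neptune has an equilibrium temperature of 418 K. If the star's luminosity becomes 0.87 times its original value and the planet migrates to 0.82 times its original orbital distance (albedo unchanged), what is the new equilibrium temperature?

T_eq ≈ 446 K

T_eq ∝ L^(1/4) · d^(−1/2).
T′ = 418 × 0.87^(1/4) / 0.82^(1/2) = 446 K.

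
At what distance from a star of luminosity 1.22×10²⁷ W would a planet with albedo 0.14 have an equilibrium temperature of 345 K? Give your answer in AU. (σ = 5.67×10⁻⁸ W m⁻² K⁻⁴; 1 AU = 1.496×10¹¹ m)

From T_eq⁴ = L(1−A)/(16πσd²): d = √[L(1−A)/(16πσT_eq⁴)].
d = √[1.22×10²⁷ × 0.86 / (16π × 5.67×10⁻⁸ × (345)⁴)] = 1.61×10¹¹ m = 1.08 AU.

d ≈ 1.08 AU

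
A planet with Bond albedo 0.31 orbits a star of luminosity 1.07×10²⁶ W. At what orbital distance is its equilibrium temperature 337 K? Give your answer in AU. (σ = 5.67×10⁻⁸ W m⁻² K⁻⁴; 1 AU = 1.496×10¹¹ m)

d ≈ 0.300 AU

From T_eq⁴ = L(1−A)/(16πσd²): d = √[L(1−A)/(16πσT_eq⁴)].
d = √[1.07×10²⁶ × 0.69 / (16π × 5.67×10⁻⁸ × (337)⁴)] = 4.48×10¹⁰ m = 0.300 AU.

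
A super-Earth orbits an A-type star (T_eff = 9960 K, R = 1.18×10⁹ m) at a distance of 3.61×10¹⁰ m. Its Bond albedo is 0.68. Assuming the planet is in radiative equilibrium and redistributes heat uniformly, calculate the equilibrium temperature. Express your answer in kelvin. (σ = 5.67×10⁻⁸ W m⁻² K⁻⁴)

T_eq ≈ 958 K

L = 4πR_⋆²σT_⋆⁴ = 4π(1.18×10⁹)² × 5.67×10⁻⁸ × (9960)⁴ = 9.76×10²⁷ W.
S = L/(4πd²) = 5.96×10⁵ W m⁻².
Energy balance: absorbed = emitted ⇒ πR²·S(1−A) = 4πR²·σT_eq⁴, so T_eq⁴ = S(1−A)/(4σ).
T_eq = [5.96×10⁵ × 0.32 / (4 × 5.67×10⁻⁸)]^(1/4) = (8.41×10¹¹)^(1/4) = 958 K.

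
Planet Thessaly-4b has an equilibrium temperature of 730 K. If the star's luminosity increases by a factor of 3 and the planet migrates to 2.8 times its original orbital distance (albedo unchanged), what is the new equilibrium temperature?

T_eq ≈ 574 K

T_eq ∝ L^(1/4) · d^(−1/2).
T′ = 730 × 3^(1/4) / 2.8^(1/2) = 574 K.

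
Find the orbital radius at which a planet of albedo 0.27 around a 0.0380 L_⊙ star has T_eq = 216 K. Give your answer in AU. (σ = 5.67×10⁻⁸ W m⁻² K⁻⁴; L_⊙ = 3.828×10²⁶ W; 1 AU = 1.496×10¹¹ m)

d ≈ 0.277 AU

L = 0.0380 × 3.828×10²⁶ = 1.45×10²⁵ W.
From T_eq⁴ = L(1−A)/(16πσd²): d = √[L(1−A)/(16πσT_eq⁴)].
d = √[1.45×10²⁵ × 0.73 / (16π × 5.67×10⁻⁸ × (216)⁴)] = 4.14×10¹⁰ m = 0.277 AU.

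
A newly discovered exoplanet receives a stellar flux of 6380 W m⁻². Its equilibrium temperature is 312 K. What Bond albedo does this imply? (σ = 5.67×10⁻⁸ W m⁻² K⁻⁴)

A ≈ 0.66

From T_eq⁴ = S(1−A)/(4σ): 1−A = 4σT_eq⁴/S.
1−A = 4 × 5.67×10⁻⁸ × (312)⁴ / 6380 = 0.337.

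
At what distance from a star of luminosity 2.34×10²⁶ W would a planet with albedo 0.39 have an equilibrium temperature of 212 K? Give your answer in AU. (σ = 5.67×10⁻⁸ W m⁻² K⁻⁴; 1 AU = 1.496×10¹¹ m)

d ≈ 1.05 AU

From T_eq⁴ = L(1−A)/(16πσd²): d = √[L(1−A)/(16πσT_eq⁴)].
d = √[2.34×10²⁶ × 0.61 / (16π × 5.67×10⁻⁸ × (212)⁴)] = 1.57×10¹¹ m = 1.05 AU.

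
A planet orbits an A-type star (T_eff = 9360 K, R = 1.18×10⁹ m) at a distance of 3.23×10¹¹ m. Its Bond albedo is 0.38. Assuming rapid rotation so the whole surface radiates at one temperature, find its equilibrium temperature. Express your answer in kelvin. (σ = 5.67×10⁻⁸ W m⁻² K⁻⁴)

L = 4πR_⋆²σT_⋆⁴ = 4π(1.18×10⁹)² × 5.67×10⁻⁸ × (9360)⁴ = 7.61×10²⁷ W.
S = L/(4πd²) = 5810 W m⁻².
Energy balance: absorbed = emitted ⇒ πR²·S(1−A) = 4πR²·σT_eq⁴, so T_eq⁴ = S(1−A)/(4σ).
T_eq = [5810 × 0.62 / (4 × 5.67×10⁻⁸)]^(1/4) = (1.59×10¹⁰)^(1/4) = 355 K.

T_eq ≈ 355 K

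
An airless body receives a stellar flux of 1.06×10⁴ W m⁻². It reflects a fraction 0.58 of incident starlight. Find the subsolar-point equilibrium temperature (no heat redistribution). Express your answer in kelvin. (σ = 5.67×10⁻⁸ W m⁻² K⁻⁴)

T_ss ≈ 529 K

At the subsolar point the surface absorbs S(1−A) and emits σT⁴ per unit area — no factor of 4, since only the local patch is in balance.
T = [1.06×10⁴ × 0.42 / 5.67×10⁻⁸]^(1/4) = (7.85×10¹⁰)^(1/4) = 529 K.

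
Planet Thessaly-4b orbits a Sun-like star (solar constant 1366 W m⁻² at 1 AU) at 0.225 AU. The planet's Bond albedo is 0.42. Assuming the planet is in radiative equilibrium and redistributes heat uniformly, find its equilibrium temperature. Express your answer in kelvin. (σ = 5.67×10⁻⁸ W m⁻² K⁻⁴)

T_eq ≈ 513 K

Flux at 0.225 AU: S = 1366/0.225² = 2.70×10⁴ W m⁻².
Energy balance: absorbed = emitted ⇒ πR²·S(1−A) = 4πR²·σT_eq⁴, so T_eq⁴ = S(1−A)/(4σ).
T_eq = [2.70×10⁴ × 0.58 / (4 × 5.67×10⁻⁸)]^(1/4) = (6.90×10¹⁰)^(1/4) = 513 K.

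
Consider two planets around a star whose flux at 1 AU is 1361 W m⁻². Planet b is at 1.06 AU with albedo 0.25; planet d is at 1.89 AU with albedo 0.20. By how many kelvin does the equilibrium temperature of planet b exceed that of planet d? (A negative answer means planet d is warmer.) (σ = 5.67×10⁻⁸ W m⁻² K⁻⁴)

T_eq = [S₀(1−A)/(4σd²)]^(1/4), so T ∝ (1−A)^(1/4) / √d.
T₁ = [1361×0.75/(4×5.67×10⁻⁸×1.06²)]^(1/4) = 251.57 K.
T₂ = [1361×0.80/(4×5.67×10⁻⁸×1.89²)]^(1/4) = 191.47 K.

ΔT ≈ 60.1 K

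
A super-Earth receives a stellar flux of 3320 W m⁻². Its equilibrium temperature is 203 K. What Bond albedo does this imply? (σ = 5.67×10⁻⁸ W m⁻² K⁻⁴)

From T_eq⁴ = S(1−A)/(4σ): 1−A = 4σT_eq⁴/S.
1−A = 4 × 5.67×10⁻⁸ × (203)⁴ / 3320 = 0.116.

A ≈ 0.88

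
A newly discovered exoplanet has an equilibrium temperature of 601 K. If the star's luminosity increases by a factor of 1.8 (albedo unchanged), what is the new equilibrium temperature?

T_eq ≈ 696 K

T_eq ∝ L^(1/4) · d^(−1/2).
T′ = 601 × 1.8^(1/4) = 696 K.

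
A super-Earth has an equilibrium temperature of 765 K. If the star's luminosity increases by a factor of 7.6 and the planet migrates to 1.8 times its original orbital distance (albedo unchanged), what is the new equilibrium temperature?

T_eq ∝ L^(1/4) · d^(−1/2).
T′ = 765 × 7.6^(1/4) / 1.8^(1/2) = 947 K.

T_eq ≈ 947 K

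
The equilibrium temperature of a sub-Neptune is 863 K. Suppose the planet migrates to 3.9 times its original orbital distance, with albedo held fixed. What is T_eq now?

T_eq ≈ 437 K

T_eq ∝ L^(1/4) · d^(−1/2).
T′ = 863 / 3.9^(1/2) = 437 K.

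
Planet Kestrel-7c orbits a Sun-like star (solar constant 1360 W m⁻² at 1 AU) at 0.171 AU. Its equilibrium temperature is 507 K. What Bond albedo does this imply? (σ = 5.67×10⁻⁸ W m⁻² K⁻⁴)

A ≈ 0.68

Flux at 0.171 AU: S = 1360/0.171² = 4.65×10⁴ W m⁻².
From T_eq⁴ = S(1−A)/(4σ): 1−A = 4σT_eq⁴/S.
1−A = 4 × 5.67×10⁻⁸ × (507)⁴ / 4.65×10⁴ = 0.322.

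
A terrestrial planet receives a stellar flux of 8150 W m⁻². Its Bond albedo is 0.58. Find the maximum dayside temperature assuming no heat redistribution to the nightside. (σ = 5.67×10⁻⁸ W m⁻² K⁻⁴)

T_ss ≈ 496 K

With no redistribution each surface element balances locally: S(1−A) = σT⁴.
T = [8150 × 0.42 / 5.67×10⁻⁸]^(1/4) = (6.04×10¹⁰)^(1/4) = 496 K.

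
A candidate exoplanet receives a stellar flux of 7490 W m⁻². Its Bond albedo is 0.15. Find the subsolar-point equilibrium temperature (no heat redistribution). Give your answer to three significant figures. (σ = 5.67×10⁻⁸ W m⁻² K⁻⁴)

At the subsolar point the surface absorbs S(1−A) and emits σT⁴ per unit area — no factor of 4, since only the local patch is in balance.
T = [7490 × 0.85 / 5.67×10⁻⁸]^(1/4) = (1.12×10¹¹)^(1/4) = 579 K.

T_ss ≈ 579 K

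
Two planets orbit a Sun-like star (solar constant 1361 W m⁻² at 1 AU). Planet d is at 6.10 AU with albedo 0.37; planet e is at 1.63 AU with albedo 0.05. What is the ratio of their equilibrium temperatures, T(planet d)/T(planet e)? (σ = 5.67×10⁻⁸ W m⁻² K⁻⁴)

T₁/T₂ ≈ 0.466

T_eq = [S₀(1−A)/(4σd²)]^(1/4), so T ∝ (1−A)^(1/4) / √d.
T₁ = [1361×0.63/(4×5.67×10⁻⁸×6.10²)]^(1/4) = 100.40 K.
T₂ = [1361×0.95/(4×5.67×10⁻⁸×1.63²)]^(1/4) = 215.22 K.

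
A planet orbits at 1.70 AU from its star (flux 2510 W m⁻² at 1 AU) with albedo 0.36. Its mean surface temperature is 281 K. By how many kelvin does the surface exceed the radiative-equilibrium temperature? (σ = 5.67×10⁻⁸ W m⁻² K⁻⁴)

ΔT ≈ 58.5 K

S = 2510/1.70² = 868.5 W m⁻².
T_eq = [S(1−A)/(4σ)]^(1/4) = [868.5×0.64/(4×5.67×10⁻⁸)]^(1/4) = 222.5 K.
ΔT = T_surf − T_eq = 281 − 222.5.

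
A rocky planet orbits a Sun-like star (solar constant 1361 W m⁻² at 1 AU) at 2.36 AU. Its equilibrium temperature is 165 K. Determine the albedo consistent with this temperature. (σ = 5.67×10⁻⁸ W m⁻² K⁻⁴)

A ≈ 0.31

Flux at 2.36 AU: S = 1361/2.36² = 244 W m⁻².
From T_eq⁴ = S(1−A)/(4σ): 1−A = 4σT_eq⁴/S.
1−A = 4 × 5.67×10⁻⁸ × (165)⁴ / 244 = 0.688.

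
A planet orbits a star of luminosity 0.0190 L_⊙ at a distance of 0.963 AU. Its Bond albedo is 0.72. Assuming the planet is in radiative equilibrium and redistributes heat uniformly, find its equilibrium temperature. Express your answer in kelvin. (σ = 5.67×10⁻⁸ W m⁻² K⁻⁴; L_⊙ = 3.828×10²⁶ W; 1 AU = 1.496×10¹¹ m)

T_eq ≈ 76.6 K

d = 0.963 AU = 1.44×10¹¹ m.
L = 0.0190 × 3.828×10²⁶ = 7.27×10²⁴ W.
Flux: S = L/(4πd²) = 7.27×10²⁴/(4π×(1.44×10¹¹)²) = 27.9 W m⁻².
Energy balance: absorbed = emitted ⇒ πR²·S(1−A) = 4πR²·σT_eq⁴, so T_eq⁴ = S(1−A)/(4σ).
T_eq = [27.9 × 0.28 / (4 × 5.67×10⁻⁸)]^(1/4) = (3.44×10⁷)^(1/4) = 76.6 K.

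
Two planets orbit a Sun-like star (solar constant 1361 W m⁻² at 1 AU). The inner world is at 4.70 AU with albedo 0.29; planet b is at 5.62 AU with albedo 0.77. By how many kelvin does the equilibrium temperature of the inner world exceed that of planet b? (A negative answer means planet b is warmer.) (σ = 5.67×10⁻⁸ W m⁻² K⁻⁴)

ΔT ≈ 36.5 K

T_eq = [S₀(1−A)/(4σd²)]^(1/4), so T ∝ (1−A)^(1/4) / √d.
T₁ = [1361×0.71/(4×5.67×10⁻⁸×4.70²)]^(1/4) = 117.85 K.
T₂ = [1361×0.23/(4×5.67×10⁻⁸×5.62²)]^(1/4) = 81.31 K.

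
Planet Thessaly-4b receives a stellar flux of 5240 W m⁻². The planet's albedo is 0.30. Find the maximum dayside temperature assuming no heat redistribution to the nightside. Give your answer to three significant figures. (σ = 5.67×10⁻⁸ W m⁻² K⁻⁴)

With no redistribution each surface element balances locally: S(1−A) = σT⁴.
T = [5240 × 0.70 / 5.67×10⁻⁸]^(1/4) = (6.47×10¹⁰)^(1/4) = 504 K.

T_ss ≈ 504 K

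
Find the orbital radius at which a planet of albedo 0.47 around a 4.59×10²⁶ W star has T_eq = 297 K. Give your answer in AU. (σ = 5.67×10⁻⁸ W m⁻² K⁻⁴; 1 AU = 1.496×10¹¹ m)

From T_eq⁴ = L(1−A)/(16πσd²): d = √[L(1−A)/(16πσT_eq⁴)].
d = √[4.59×10²⁶ × 0.53 / (16π × 5.67×10⁻⁸ × (297)⁴)] = 1.05×10¹¹ m = 0.700 AU.

d ≈ 0.700 AU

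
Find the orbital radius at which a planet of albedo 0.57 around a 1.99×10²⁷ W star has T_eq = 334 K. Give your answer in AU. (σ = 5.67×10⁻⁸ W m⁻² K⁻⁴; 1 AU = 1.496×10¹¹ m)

From T_eq⁴ = L(1−A)/(16πσd²): d = √[L(1−A)/(16πσT_eq⁴)].
d = √[1.99×10²⁷ × 0.43 / (16π × 5.67×10⁻⁸ × (334)⁴)] = 1.55×10¹¹ m = 1.04 AU.

d ≈ 1.04 AU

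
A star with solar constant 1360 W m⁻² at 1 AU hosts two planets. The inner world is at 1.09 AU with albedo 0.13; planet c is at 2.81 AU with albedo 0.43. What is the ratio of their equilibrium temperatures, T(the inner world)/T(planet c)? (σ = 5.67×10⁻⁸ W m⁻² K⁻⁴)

T_eq = [S₀(1−A)/(4σd²)]^(1/4), so T ∝ (1−A)^(1/4) / √d.
T₁ = [1360×0.87/(4×5.67×10⁻⁸×1.09²)]^(1/4) = 257.42 K.
T₂ = [1360×0.57/(4×5.67×10⁻⁸×2.81²)]^(1/4) = 144.24 K.

T₁/T₂ ≈ 1.785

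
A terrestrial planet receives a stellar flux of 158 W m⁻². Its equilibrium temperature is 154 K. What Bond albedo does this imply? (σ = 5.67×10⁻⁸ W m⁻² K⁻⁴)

From T_eq⁴ = S(1−A)/(4σ): 1−A = 4σT_eq⁴/S.
1−A = 4 × 5.67×10⁻⁸ × (154)⁴ / 158 = 0.807.

A ≈ 0.19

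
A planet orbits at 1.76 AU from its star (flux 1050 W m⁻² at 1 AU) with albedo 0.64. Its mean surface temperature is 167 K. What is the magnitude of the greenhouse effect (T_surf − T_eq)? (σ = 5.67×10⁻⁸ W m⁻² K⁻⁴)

ΔT ≈ 14.7 K

S = 1050/1.76² = 339.0 W m⁻².
T_eq = [S(1−A)/(4σ)]^(1/4) = [339.0×0.36/(4×5.67×10⁻⁸)]^(1/4) = 152.3 K.
ΔT = T_surf − T_eq = 167 − 152.3.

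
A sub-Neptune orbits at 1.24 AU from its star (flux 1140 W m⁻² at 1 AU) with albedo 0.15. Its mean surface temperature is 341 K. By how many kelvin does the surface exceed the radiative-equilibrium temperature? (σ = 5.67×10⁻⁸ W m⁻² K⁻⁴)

ΔT ≈ 111.4 K

S = 1140/1.24² = 741.4 W m⁻².
T_eq = [S(1−A)/(4σ)]^(1/4) = [741.4×0.85/(4×5.67×10⁻⁸)]^(1/4) = 229.6 K.
ΔT = T_surf − T_eq = 341 − 229.6.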